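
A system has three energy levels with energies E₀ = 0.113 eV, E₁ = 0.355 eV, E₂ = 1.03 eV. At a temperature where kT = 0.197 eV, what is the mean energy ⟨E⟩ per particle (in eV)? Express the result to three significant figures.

0.174 eV

Eᵢ/kT = 0.57360, 1.8020, 5.2284.
Z = Σ e^(−Eᵢ/kT) = e^(−0.57360) + e^(−1.8020) + e^(−5.2284) = 0.56349 + 0.16497 + 0.0053621 = 0.73382.
⟨E⟩ = Σ Eᵢ e^(−Eᵢ/kT) / Z = (0.113·0.56349 + 0.355·0.16497 + 1.03·0.0053621) / 0.73382 = 0.174 eV.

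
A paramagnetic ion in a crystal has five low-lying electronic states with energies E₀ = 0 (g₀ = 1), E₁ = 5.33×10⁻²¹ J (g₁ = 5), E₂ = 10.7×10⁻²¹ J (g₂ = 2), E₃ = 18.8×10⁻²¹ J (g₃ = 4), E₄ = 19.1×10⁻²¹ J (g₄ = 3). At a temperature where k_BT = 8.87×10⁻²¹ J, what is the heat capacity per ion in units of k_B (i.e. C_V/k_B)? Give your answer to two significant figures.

Eᵢ/kT = 0, 0.6009, 1.206, 2.120, 2.153.
Z = Σ gᵢe^(−Eᵢ/kT) = 1·e^(−0) + 5·e^(−0.6009) + 2·e^(−1.206) + 4·e^(−2.120) + 3·e^(−2.153) = 1.000 + 2.742 + 0.5988 + 0.4801 + 0.3484 = 5.169.
⟨E⟩ = 7.100, ⟨E²⟩ = 85.75.
C_V/k_B = (⟨E²⟩ − ⟨E⟩²)/(kT)² = (85.75 − 50.41)/78.68 = 0.45.

0.45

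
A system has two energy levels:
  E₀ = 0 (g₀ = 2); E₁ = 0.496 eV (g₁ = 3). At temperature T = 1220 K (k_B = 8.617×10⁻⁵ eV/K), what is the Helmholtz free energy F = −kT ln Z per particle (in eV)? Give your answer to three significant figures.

k_BT = 8.617×10⁻⁵ × 1220 K = 0.10513 eV.
Eᵢ/kT = 0, 4.7180.
Z = Σ gᵢe^(−Eᵢ/kT) = 2·e^(−0) + 3·e^(−4.7180) = 2.0000 + 0.026799 = 2.0268.
F = −kT ln Z = −0.10513 × ln(2.0268) = −0.10513 × 0.70646 = -0.0743 eV.

-0.0743 eV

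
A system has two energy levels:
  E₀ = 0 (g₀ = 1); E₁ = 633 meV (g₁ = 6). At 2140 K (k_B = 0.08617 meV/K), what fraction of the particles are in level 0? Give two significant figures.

k_BT = 0.08617 × 2140 K = 184.4 meV.
Eᵢ/kT = 0, 3.433.
Z = Σ gᵢe^(−Eᵢ/kT) = 1·e^(−0) + 6·e^(−3.433) = 1.000 + 0.1937 = 1.194.
P₀ = g₀ e^(−E₀/kT) / Z = 1.000/1.194 = 0.84.

0.84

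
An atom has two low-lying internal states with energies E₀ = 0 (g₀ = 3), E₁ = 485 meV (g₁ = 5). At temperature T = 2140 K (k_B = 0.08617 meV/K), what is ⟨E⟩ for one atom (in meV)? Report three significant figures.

52.0 meV

k_BT = 0.08617 × 2140 K = 184.40 meV.
Eᵢ/kT = 0, 2.6302.
Z = Σ gᵢe^(−Eᵢ/kT) = 3·e^(−0) + 5·e^(−2.6302) = 3.0000 + 0.36032 = 3.3603.
⟨E⟩ = Σ Eᵢ gᵢe^(−Eᵢ/kT) / Z = (0·3.0000 + 485·0.36032) / 3.3603 = 52.0 meV.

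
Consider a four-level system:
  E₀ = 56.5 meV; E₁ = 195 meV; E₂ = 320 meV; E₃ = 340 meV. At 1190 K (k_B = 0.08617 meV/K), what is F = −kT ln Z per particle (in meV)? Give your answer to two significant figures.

k_BT = 0.08617 × 1190 K = 102.5 meV.
Eᵢ/kT = 0.5512, 1.902, 3.122, 3.317.
Z = Σ e^(−Eᵢ/kT) = e^(−0.5512) + e^(−1.902) + e^(−3.122) + e^(−3.317) = 0.5763 + 0.1493 + 0.04407 + 0.03626 = 0.8059.
F = −kT ln Z = −102.5 × ln(0.8059) = −102.5 × -0.2158 = 22 meV.

22 meV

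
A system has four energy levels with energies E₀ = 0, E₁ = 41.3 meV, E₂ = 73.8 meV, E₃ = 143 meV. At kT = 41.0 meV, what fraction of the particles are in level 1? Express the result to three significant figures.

0.234

Eᵢ/kT = 0, 1.0073, 1.8000, 3.4878.
Z = Σ e^(−Eᵢ/kT) = e^(−0) + e^(−1.0073) + e^(−1.8000) + e^(−3.4878) = 1.0000 + 0.36520 + 0.16530 + 0.030568 = 1.5611.
P₁ = e^(−E₁/kT) / Z = 0.36520/1.5611 = 0.234.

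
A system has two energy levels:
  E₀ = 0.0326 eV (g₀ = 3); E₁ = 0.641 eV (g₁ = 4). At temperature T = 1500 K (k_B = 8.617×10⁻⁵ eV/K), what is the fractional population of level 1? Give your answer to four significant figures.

0.01190

k_BT = 8.617×10⁻⁵ × 1500 K = 0.129255 eV.
Eᵢ/kT = 0.252215, 4.95919.
Z = Σ gᵢe^(−Eᵢ/kT) = 3·e^(−0.252215) + 4·e^(−4.95919) = 2.33123 + 0.0280744 = 2.35930.
P₁ = g₁ e^(−E₁/kT) / Z = 0.0280744/2.35930 = 0.01190.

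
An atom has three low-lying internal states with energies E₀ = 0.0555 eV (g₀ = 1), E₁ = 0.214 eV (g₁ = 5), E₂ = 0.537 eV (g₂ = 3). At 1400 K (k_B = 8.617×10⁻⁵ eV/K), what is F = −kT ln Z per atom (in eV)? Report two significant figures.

-0.050 eV

k_BT = 8.617×10⁻⁵ × 1400 K = 0.1206 eV.
Eᵢ/kT = 0.4602, 1.774, 4.453.
Z = Σ gᵢe^(−Eᵢ/kT) = 1·e^(−0.4602) + 5·e^(−1.774) + 3·e^(−4.453) = 0.6312 + 0.8483 + 0.03493 = 1.514.
F = −kT ln Z = −0.1206 × ln(1.514) = −0.1206 × 0.4148 = -0.050 eV.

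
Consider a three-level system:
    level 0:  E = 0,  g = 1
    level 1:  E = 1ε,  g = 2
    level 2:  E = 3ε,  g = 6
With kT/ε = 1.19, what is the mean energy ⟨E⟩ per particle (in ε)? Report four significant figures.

Eᵢ/kT = 0, 0.840336, 2.52101.
Z = Σ gᵢe^(−Eᵢ/kT) = 1·e^(−0) + 2·e^(−0.840336) + 6·e^(−2.52101) = 1.00000 + 0.863131 + 0.482270 = 2.34540.
⟨E⟩ = Σ Eᵢ gᵢe^(−Eᵢ/kT) / Z = (0·1.00000 + 1·0.863131 + 3·0.482270) / 2.34540 = 0.9849 ε.

0.9849 ε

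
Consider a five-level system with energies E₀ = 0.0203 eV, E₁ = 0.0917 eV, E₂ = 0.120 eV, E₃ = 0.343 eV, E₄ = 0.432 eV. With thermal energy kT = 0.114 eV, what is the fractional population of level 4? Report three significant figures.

0.0133

Eᵢ/kT = 0.17807, 0.80439, 1.0526, 3.0088, 3.7895.
Z = Σ e^(−Eᵢ/kT) = e^(−0.17807) + e^(−0.80439) + e^(−1.0526) + e^(−3.0088) + e^(−3.7895) = 0.83688 + 0.44736 + 0.34903 + 0.049351 + 0.022607 = 1.7052.
P₄ = e^(−E₄/kT) / Z = 0.022607/1.7052 = 0.0133.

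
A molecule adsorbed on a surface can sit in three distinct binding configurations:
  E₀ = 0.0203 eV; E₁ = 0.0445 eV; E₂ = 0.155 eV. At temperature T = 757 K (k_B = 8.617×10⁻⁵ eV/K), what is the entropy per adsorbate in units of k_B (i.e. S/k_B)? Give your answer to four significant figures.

k_BT = 8.617×10⁻⁵ × 757 K = 0.0652307 eV.
Eᵢ/kT = 0.311203, 0.682194, 2.37618.
Z = Σ e^(−Eᵢ/kT) = e^(−0.311203) + e^(−0.682194) + e^(−2.37618) = 0.732565 + 0.505507 + 0.0929048 = 1.33098.
⟨E⟩ = Σ EᵢPᵢ = 0.0388934 eV.
S/k_B = ln Z + ⟨E⟩/kT = ln(1.33098) + 0.0388934/0.0652307 = 0.285916 + 0.596244 = 0.8822.

0.8822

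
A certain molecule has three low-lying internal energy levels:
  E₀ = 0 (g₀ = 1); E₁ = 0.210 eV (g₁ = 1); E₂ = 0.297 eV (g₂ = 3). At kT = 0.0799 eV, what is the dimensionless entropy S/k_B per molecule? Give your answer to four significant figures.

0.5379

Eᵢ/kT = 0, 2.62829, 3.71715.
Z = Σ gᵢe^(−Eᵢ/kT) = 1·e^(−0) + 1·e^(−2.62829) + 3·e^(−3.71715) = 1.00000 + 0.0722018 + 0.0729094 = 1.14511.
⟨E⟩ = Σ EᵢPᵢ = 0.0321510 eV.
S/k_B = ln Z + ⟨E⟩/kT = ln(1.14511) + 0.0321510/0.0799 = 0.135501 + 0.402390 = 0.5379.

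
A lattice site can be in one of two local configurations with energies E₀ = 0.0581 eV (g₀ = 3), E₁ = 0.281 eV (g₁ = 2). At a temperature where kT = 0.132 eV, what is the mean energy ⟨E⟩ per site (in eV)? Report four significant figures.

0.08255 eV

Eᵢ/kT = 0.440152, 2.12879.
Z = Σ gᵢe^(−Eᵢ/kT) = 3·e^(−0.440152) + 2·e^(−2.12879) = 1.93182 + 0.237962 = 2.16978.
⟨E⟩ = Σ Eᵢ gᵢe^(−Eᵢ/kT) / Z = (0.0581·1.93182 + 0.281·0.237962) / 2.16978 = 0.08255 eV.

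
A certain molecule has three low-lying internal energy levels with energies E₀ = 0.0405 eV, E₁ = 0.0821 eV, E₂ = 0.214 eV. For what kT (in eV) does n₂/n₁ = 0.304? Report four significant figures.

0.1108 eV

n₂/n₁ = exp[−(E₂−E₁)/kT] = 0.304.
⇒ (E₂−E₁)/kT = ln(1/0.304) = ln(3.28947) = 1.19073.
kT = 0.1319 eV / 1.19073 = 0.1108 eV.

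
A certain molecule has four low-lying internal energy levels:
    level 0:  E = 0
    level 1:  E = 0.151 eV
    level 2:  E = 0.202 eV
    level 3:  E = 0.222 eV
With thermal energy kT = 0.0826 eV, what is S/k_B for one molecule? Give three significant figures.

0.798

Eᵢ/kT = 0, 1.8281, 2.4455, 2.6877.
Z = Σ e^(−Eᵢ/kT) = e^(−0) + e^(−1.8281) + e^(−2.4455) + e^(−2.6877) = 1.0000 + 0.16072 + 0.086683 + 0.068037 = 1.3154.
⟨E⟩ = Σ EᵢPᵢ = 0.043244 eV.
S/k_B = ln Z + ⟨E⟩/kT = ln(1.3154) + 0.043244/0.0826 = 0.27414 + 0.52354 = 0.798.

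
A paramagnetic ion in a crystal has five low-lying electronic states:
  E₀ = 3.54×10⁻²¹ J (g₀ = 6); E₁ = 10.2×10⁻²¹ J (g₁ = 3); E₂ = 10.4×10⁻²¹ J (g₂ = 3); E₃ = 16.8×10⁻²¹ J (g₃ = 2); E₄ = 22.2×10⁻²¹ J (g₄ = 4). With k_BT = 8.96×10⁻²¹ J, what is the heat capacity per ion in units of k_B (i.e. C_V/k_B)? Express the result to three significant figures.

0.333

Eᵢ/kT = 0.39509, 1.1384, 1.1607, 1.8750, 2.4777.
Z = Σ gᵢe^(−Eᵢ/kT) = 6·e^(−0.39509) + 3·e^(−1.1384) + 3·e^(−1.1607) + 2·e^(−1.8750) + 4·e^(−2.4777) = 4.0417 + 0.96099 + 0.93980 + 0.30671 + 0.33574 = 6.5849.
⟨E⟩ = 7.0601, ⟨E²⟩ = 76.586.
C_V/k_B = (⟨E²⟩ − ⟨E⟩²)/(kT)² = (76.586 − 49.845)/80.282 = 0.333.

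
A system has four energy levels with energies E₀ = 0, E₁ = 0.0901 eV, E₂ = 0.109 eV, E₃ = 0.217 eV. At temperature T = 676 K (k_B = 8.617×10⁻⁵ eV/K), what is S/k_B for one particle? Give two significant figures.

k_BT = 8.617×10⁻⁵ × 676 K = 0.05825 eV.
Eᵢ/kT = 0, 1.547, 1.871, 3.725.
Z = Σ e^(−Eᵢ/kT) = e^(−0) + e^(−1.547) + e^(−1.871) + e^(−3.725) = 1.000 + 0.2129 + 0.1540 + 0.02411 = 1.391.
⟨E⟩ = Σ EᵢPᵢ = 0.02962 eV.
S/k_B = ln Z + ⟨E⟩/kT = ln(1.391) + 0.02962/0.05825 = 0.3300 + 0.5085 = 0.84.

0.84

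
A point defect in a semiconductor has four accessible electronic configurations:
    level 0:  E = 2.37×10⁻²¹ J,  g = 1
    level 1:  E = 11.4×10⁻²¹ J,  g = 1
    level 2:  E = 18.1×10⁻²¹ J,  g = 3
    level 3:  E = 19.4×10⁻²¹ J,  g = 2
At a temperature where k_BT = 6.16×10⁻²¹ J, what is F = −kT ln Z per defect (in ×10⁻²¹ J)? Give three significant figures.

-0.488 ×10⁻²¹ J

Eᵢ/kT = 0.38474, 1.8506, 2.9383, 3.1494.
Z = Σ gᵢe^(−Eᵢ/kT) = 1·e^(−0.38474) + 1·e^(−1.8506) + 3·e^(−2.9383) + 2·e^(−3.1494) = 0.68063 + 0.15714 + 0.15887 + 0.085756 = 1.0824.
F = −kT ln Z = −6.16 × ln(1.0824) = −6.16 × 0.079181 = -0.488 ×10⁻²¹ J.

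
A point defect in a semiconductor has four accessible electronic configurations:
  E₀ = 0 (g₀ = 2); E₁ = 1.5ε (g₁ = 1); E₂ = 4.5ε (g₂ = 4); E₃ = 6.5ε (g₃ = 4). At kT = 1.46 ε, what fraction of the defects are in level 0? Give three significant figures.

0.773

Eᵢ/kT = 0, 1.0274, 3.0822, 4.4521.
Z = Σ gᵢe^(−Eᵢ/kT) = 2·e^(−0) + 1·e^(−1.0274) + 4·e^(−3.0822) + 4·e^(−4.4521) = 2.0000 + 0.35794 + 0.18343 + 0.046616 = 2.5880.
P₀ = g₀ e^(−E₀/kT) / Z = 2.0000/2.5880 = 0.773.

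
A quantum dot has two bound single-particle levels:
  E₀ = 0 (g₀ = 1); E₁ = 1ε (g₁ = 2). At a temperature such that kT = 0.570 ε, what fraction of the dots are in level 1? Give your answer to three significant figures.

Eᵢ/kT = 0, 1.7544.
Z = Σ gᵢe^(−Eᵢ/kT) = 1·e^(−0) + 2·e^(−1.7544) = 1.0000 + 0.34602 = 1.3460.
P₁ = g₁ e^(−E₁/kT) / Z = 0.34602/1.3460 = 0.257.

0.257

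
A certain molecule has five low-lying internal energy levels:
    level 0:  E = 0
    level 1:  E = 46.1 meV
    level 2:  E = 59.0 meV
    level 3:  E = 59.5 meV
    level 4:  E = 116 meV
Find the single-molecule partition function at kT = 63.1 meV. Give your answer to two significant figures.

Eᵢ/kT = 0, 0.7306, 0.9350, 0.9429, 1.838.
Z = Σ e^(−Eᵢ/kT) = e^(−0) + e^(−0.7306) + e^(−0.9350) + e^(−0.9429) + e^(−1.838) = 1.000 + 0.4816 + 0.3926 + 0.3895 + 0.1591 = 2.423.

Z = 2.4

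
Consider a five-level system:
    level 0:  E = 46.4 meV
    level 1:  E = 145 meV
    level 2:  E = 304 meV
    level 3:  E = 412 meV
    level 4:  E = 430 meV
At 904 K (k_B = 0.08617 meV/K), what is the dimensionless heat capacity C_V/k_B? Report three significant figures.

0.748

k_BT = 0.08617 × 904 K = 77.898 meV.
Eᵢ/kT = 0.59565, 1.8614, 3.9025, 5.2890, 5.5200.
Z = Σ e^(−Eᵢ/kT) = e^(−0.59565) + e^(−1.8614) + e^(−3.9025) + e^(−5.2890) + e^(−5.5200) = 0.55120 + 0.15545 + 0.020191 + 0.0050468 + 0.0040058 = 0.73589.
⟨E⟩ = 78.892 meV, ⟨E²⟩ = 10760 meV².
C_V/k_B = (⟨E²⟩ − ⟨E⟩²)/(kT)² = (10760 − 6223.9)/6068.1 = 0.748.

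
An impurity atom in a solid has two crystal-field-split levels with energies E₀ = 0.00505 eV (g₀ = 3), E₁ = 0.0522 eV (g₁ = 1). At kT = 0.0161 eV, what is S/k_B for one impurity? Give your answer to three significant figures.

1.17

Eᵢ/kT = 0.31366, 3.2422.
Z = Σ gᵢe^(−Eᵢ/kT) = 3·e^(−0.31366) + 1·e^(−3.2422) = 2.1923 + 0.039078 = 2.2314.
⟨E⟩ = Σ EᵢPᵢ = 0.0058757 eV.
S/k_B = ln Z + ⟨E⟩/kT = ln(2.2314) + 0.0058757/0.0161 = 0.80263 + 0.36495 = 1.17.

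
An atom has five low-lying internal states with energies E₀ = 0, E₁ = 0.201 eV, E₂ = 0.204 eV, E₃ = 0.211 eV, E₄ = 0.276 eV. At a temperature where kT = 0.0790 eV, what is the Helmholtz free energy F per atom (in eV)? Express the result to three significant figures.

Eᵢ/kT = 0, 2.5443, 2.5823, 2.6709, 3.4937.
Z = Σ e^(−Eᵢ/kT) = e^(−0) + e^(−2.5443) + e^(−2.5823) + e^(−2.6709) + e^(−3.4937) = 1.0000 + 0.078528 + 0.075600 + 0.069190 + 0.030388 = 1.2537.
F = −kT ln Z = −0.0790 × ln(1.2537) = −0.0790 × 0.22610 = -0.0179 eV.

-0.0179 eV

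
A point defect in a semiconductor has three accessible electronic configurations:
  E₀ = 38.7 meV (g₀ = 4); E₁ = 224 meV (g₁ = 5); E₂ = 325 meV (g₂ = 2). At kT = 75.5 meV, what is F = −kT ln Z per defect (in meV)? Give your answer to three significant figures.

Eᵢ/kT = 0.51258, 2.9669, 4.3046.
Z = Σ gᵢe^(−Eᵢ/kT) = 4·e^(−0.51258) + 5·e^(−2.9669) + 2·e^(−4.3046) = 2.3958 + 0.25731 + 0.027013 = 2.6801.
F = −kT ln Z = −75.5 × ln(2.6801) = −75.5 × 0.98585 = -74.4 meV.

-74.4 meV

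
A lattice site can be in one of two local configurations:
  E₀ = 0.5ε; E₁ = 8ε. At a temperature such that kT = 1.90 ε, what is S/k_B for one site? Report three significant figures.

0.0939

Eᵢ/kT = 0.26316, 4.2105.
Z = Σ e^(−Eᵢ/kT) = e^(−0.26316) + e^(−4.2105) = 0.76862 + 0.014839 = 0.78346.
⟨E⟩ = Σ EᵢPᵢ = 0.64205 ε.
S/k_B = ln Z + ⟨E⟩/kT = ln(0.78346) + 0.64205/1.90 = -0.24404 + 0.33792 = 0.0939.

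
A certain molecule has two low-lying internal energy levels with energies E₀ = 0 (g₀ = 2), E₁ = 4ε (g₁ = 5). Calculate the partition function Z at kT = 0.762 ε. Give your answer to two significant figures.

Eᵢ/kT = 0, 5.249.
Z = Σ gᵢe^(−Eᵢ/kT) = 2·e^(−0) + 5·e^(−5.249) = 2.000 + 0.02626 = 2.026.

Z = 2.0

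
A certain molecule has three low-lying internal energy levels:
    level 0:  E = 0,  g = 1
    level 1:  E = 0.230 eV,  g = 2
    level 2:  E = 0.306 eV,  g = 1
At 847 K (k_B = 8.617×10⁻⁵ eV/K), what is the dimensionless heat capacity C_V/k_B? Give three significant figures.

k_BT = 8.617×10⁻⁵ × 847 K = 0.072986 eV.
Eᵢ/kT = 0, 3.1513, 4.1926.
Z = Σ gᵢe^(−Eᵢ/kT) = 1·e^(−0) + 2·e^(−3.1513) + 1·e^(−4.1926) = 1.0000 + 0.085593 + 0.015107 = 1.1007.
⟨E⟩ = 0.022085 eV, ⟨E²⟩ = 0.0053988 eV².
C_V/k_B = (⟨E²⟩ − ⟨E⟩²)/(kT)² = (0.0053988 − 0.00048775)/0.0053270 = 0.922.

0.922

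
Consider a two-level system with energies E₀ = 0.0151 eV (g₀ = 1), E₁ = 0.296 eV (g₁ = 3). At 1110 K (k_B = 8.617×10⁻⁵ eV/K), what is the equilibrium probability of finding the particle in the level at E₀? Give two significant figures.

0.86

k_BT = 8.617×10⁻⁵ × 1110 K = 0.09565 eV.
Eᵢ/kT = 0.1579, 3.095.
Z = Σ gᵢe^(−Eᵢ/kT) = 1·e^(−0.1579) + 3·e^(−3.095) = 0.8539 + 0.1358 = 0.9897.
P₀ = g₀ e^(−E₀/kT) / Z = 0.8539/0.9897 = 0.86.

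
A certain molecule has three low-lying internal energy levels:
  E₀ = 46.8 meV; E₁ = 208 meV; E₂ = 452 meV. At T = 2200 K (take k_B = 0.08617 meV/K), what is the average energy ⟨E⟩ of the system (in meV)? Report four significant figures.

122.3 meV

k_BT = 0.08617 × 2200 K = 189.574 meV.
Eᵢ/kT = 0.246869, 1.09720, 2.38429.
Z = Σ e^(−Eᵢ/kT) = e^(−0.246869) + e^(−1.09720) + e^(−2.38429) = 0.781243 + 0.333804 + 0.0921544 = 1.20720.
⟨E⟩ = Σ Eᵢ e^(−Eᵢ/kT) / Z = (46.8·0.781243 + 208·0.333804 + 452·0.0921544) / 1.20720 = 122.3 meV.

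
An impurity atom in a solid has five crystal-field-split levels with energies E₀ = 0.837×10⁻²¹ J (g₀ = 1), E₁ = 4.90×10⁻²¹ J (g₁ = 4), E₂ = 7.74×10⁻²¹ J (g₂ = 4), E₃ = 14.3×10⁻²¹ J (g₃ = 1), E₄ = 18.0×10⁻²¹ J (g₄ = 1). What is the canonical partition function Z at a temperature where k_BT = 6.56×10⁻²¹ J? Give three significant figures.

Eᵢ/kT = 0.12759, 0.74695, 1.1799, 2.1799, 2.7439.
Z = Σ gᵢe^(−Eᵢ/kT) = 1·e^(−0.12759) + 4·e^(−0.74695) + 4·e^(−1.1799) + 1·e^(−2.1799) + 1·e^(−2.7439) = 0.88021 + 1.8952 + 1.2292 + 0.11305 + 0.064319 = 4.1820.

Z = 4.18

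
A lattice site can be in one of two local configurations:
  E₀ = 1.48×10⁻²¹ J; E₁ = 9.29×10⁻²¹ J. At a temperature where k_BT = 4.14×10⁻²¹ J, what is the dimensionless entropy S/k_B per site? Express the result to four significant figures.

0.3895

Eᵢ/kT = 0.357488, 2.24396.
Z = Σ e^(−Eᵢ/kT) = e^(−0.357488) + e^(−2.24396) = 0.699431 + 0.106038 = 0.805469.
⟨E⟩ = Σ EᵢPᵢ = 2.50817 ×10⁻²¹ J.
S/k_B = ln Z + ⟨E⟩/kT = ln(0.805469) + 2.50817/4.14 = -0.216331 + 0.605838 = 0.3895.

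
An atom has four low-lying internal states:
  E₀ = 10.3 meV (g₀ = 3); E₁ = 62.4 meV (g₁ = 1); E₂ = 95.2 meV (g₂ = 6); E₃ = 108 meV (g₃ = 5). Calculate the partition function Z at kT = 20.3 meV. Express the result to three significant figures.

Eᵢ/kT = 0.50739, 3.0739, 4.6897, 5.3202.
Z = Σ gᵢe^(−Eᵢ/kT) = 3·e^(−0.50739) + 1·e^(−3.0739) + 6·e^(−4.6897) + 5·e^(−5.3202) = 1.8062 + 0.046240 + 0.055137 + 0.024459 = 1.9320.

Z = 1.93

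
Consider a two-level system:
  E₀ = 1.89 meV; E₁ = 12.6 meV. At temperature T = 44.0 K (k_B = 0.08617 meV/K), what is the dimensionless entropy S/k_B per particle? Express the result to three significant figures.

0.216

k_BT = 0.08617 × 44.0 K = 3.7915 meV.
Eᵢ/kT = 0.49848, 3.3232.
Z = Σ e^(−Eᵢ/kT) = e^(−0.49848) + e^(−3.3232) = 0.60745 + 0.036037 = 0.64349.
⟨E⟩ = Σ EᵢPᵢ = 2.4898 meV.
S/k_B = ln Z + ⟨E⟩/kT = ln(0.64349) + 2.4898/3.7915 = -0.44085 + 0.65668 = 0.216.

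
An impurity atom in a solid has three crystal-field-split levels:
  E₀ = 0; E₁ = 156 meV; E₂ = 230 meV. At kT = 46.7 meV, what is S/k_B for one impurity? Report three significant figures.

0.190

Eᵢ/kT = 0, 3.3405, 4.9251.
Z = Σ e^(−Eᵢ/kT) = e^(−0) + e^(−3.3405) + e^(−4.9251) = 1.0000 + 0.035419 + 0.0072620 = 1.0427.
⟨E⟩ = Σ EᵢPᵢ = 6.9010 meV.
S/k_B = ln Z + ⟨E⟩/kT = ln(1.0427) + 6.9010/46.7 = 0.041814 + 0.14777 = 0.190.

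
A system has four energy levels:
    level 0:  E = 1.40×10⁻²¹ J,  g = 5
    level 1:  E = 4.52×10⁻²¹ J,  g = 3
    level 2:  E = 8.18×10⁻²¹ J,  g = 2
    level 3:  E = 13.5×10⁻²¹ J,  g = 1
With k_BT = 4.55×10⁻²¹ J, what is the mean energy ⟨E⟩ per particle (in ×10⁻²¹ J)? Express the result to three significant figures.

2.63 ×10⁻²¹ J

Eᵢ/kT = 0.30769, 0.99341, 1.7978, 2.9670.
Z = Σ gᵢe^(−Eᵢ/kT) = 5·e^(−0.30769) + 3·e^(−0.99341) + 2·e^(−1.7978) + 1·e^(−2.9670) = 3.6757 + 1.1109 + 0.33133 + 0.051457 = 5.1694.
⟨E⟩ = Σ Eᵢ gᵢe^(−Eᵢ/kT) / Z = (1.40·3.6757 + 4.52·1.1109 + 8.18·0.33133 + 13.5·0.051457) / 5.1694 = 2.63 ×10⁻²¹ J.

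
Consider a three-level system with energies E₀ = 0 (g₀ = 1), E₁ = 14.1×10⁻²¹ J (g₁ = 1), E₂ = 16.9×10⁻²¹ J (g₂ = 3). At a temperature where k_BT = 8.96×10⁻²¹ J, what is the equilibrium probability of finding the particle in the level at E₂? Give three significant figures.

0.274

Eᵢ/kT = 0, 1.5737, 1.8862.
Z = Σ gᵢe^(−Eᵢ/kT) = 1·e^(−0) + 1·e^(−1.5737) + 3·e^(−1.8862) = 1.0000 + 0.20728 + 0.45494 = 1.6622.
P₂ = g₂ e^(−E₂/kT) / Z = 0.45494/1.6622 = 0.274.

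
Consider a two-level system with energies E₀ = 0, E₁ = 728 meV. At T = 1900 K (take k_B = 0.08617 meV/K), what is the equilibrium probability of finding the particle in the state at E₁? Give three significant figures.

k_BT = 0.08617 × 1900 K = 163.72 meV.
Eᵢ/kT = 0, 4.4466.
Z = Σ e^(−Eᵢ/kT) = e^(−0) + e^(−4.4466) = 1.0000 + 0.011718 = 1.0117.
P₁ = e^(−E₁/kT) / Z = 0.011718/1.0117 = 0.0116.

0.0116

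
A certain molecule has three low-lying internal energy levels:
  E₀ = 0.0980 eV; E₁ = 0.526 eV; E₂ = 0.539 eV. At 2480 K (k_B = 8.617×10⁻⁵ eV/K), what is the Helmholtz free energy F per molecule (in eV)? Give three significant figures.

0.0483 eV

k_BT = 8.617×10⁻⁵ × 2480 K = 0.21370 eV.
Eᵢ/kT = 0.45859, 2.4614, 2.5222.
Z = Σ e^(−Eᵢ/kT) = e^(−0.45859) + e^(−2.4614) + e^(−2.5222) = 0.63217 + 0.085315 + 0.080283 = 0.79777.
F = −kT ln Z = −0.21370 × ln(0.79777) = −0.21370 × -0.22593 = 0.0483 eV.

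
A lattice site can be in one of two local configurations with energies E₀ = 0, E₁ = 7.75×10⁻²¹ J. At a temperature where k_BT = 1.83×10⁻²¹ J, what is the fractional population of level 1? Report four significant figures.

Eᵢ/kT = 0, 4.23497.
Z = Σ e^(−Eᵢ/kT) = e^(−0) + e^(−4.23497) = 1.00000 + 0.0144802 = 1.01448.
P₁ = e^(−E₁/kT) / Z = 0.0144802/1.01448 = 0.01427.

0.01427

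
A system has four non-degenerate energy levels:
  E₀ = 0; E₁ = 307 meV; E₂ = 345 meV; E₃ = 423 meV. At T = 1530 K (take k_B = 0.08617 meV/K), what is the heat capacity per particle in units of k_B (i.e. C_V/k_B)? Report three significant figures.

k_BT = 0.08617 × 1530 K = 131.84 meV.
Eᵢ/kT = 0, 2.3286, 2.6168, 3.2084.
Z = Σ e^(−Eᵢ/kT) = e^(−0) + e^(−2.3286) + e^(−2.6168) + e^(−3.2084) = 1.0000 + 0.097432 + 0.073036 + 0.040421 = 1.2109.
⟨E⟩ = 59.631 meV, ⟨E²⟩ = 20735 meV².
C_V/k_B = (⟨E²⟩ − ⟨E⟩²)/(kT)² = (20735 − 3555.9)/17382 = 0.988.

0.988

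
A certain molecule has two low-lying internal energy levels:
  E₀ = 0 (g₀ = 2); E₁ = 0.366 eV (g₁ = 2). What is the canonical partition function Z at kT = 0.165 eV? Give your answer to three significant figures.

Z = 2.22

Eᵢ/kT = 0, 2.2182.
Z = Σ gᵢe^(−Eᵢ/kT) = 2·e^(−0) + 2·e^(−2.2182) = 2.0000 + 0.21761 = 2.2176.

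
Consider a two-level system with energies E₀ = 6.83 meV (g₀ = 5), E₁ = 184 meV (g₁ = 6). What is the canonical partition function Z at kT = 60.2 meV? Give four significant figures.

Z = 4.746

Eᵢ/kT = 0.113455, 3.05648.
Z = Σ gᵢe^(−Eᵢ/kT) = 5·e^(−0.113455) + 6·e^(−3.05648) = 4.46372 + 0.282318 = 4.74604.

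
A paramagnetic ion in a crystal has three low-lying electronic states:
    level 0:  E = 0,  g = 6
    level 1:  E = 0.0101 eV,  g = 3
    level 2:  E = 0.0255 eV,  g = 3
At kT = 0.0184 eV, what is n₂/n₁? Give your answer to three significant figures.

0.433

n₂/n₁ = (g₂/g₁) exp[−(E₂−E₁)/kT] = (3/3) × exp(−(0.0154 eV)/(0.0184 eV)) = (3/3) × exp(-0.83696) = 0.433.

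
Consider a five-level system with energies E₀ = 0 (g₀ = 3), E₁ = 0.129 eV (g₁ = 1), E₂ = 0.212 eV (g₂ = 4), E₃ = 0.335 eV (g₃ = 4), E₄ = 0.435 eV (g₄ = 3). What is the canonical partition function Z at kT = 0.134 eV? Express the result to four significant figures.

Z = 4.649

Eᵢ/kT = 0, 0.962687, 1.58209, 2.50000, 3.24627.
Z = Σ gᵢe^(−Eᵢ/kT) = 3·e^(−0) + 1·e^(−0.962687) + 4·e^(−1.58209) + 4·e^(−2.50000) + 3·e^(−3.24627) = 3.00000 + 0.381865 + 0.822180 + 0.328340 + 0.116757 = 4.64914.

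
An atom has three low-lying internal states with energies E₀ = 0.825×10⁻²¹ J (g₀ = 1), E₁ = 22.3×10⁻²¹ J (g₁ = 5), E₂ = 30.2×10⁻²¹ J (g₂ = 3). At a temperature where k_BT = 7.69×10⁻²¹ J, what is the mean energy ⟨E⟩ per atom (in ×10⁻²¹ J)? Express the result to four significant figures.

Eᵢ/kT = 0.107282, 2.89987, 3.92718.
Z = Σ gᵢe^(−Eᵢ/kT) = 1·e^(−0.107282) + 5·e^(−2.89987) + 3·e^(−3.92718) = 0.898272 + 0.275152 + 0.0590974 = 1.23252.
⟨E⟩ = Σ Eᵢ gᵢe^(−Eᵢ/kT) / Z = (0.825·0.898272 + 22.3·0.275152 + 30.2·0.0590974) / 1.23252 = 7.028 ×10⁻²¹ J.

7.028 ×10⁻²¹ J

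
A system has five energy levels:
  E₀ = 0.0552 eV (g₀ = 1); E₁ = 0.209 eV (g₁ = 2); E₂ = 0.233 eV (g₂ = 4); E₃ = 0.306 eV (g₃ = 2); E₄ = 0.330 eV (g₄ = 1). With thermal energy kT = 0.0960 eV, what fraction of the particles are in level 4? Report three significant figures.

0.0256

Eᵢ/kT = 0.57500, 2.1771, 2.4271, 3.1875, 3.4375.
Z = Σ gᵢe^(−Eᵢ/kT) = 1·e^(−0.57500) + 2·e^(−2.1771) + 4·e^(−2.4271) + 2·e^(−3.1875) + 1·e^(−3.4375) = 0.56270 + 0.22674 + 0.35317 + 0.082550 + 0.032145 = 1.2573.
P₄ = g₄ e^(−E₄/kT) / Z = 0.032145/1.2573 = 0.0256.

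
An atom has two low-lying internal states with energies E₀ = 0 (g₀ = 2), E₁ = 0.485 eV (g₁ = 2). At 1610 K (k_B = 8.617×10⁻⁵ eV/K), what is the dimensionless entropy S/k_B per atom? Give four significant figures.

k_BT = 8.617×10⁻⁵ × 1610 K = 0.138734 eV.
Eᵢ/kT = 0, 3.49590.
Z = Σ gᵢe^(−Eᵢ/kT) = 2·e^(−0) + 2·e^(−3.49590) = 2.00000 + 0.0606429 = 2.06064.
⟨E⟩ = Σ EᵢPᵢ = 0.0142731 eV.
S/k_B = ln Z + ⟨E⟩/kT = ln(2.06064) + 0.0142731/0.138734 = 0.723017 + 0.102881 = 0.8259.

0.8259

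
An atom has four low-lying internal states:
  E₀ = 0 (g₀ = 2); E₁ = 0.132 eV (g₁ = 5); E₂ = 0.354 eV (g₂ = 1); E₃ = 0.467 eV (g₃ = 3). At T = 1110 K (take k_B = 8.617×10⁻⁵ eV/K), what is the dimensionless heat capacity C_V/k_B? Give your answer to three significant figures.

0.647

k_BT = 8.617×10⁻⁵ × 1110 K = 0.095649 eV.
Eᵢ/kT = 0, 1.3800, 3.7010, 4.8824.
Z = Σ gᵢe^(−Eᵢ/kT) = 2·e^(−0) + 5·e^(−1.3800) + 1·e^(−3.7010) + 3·e^(−4.8824) = 2.0000 + 1.2579 + 0.024699 + 0.022736 = 3.3053.
⟨E⟩ = 0.056093 eV, ⟨E²⟩ = 0.0090676 eV².
C_V/k_B = (⟨E²⟩ − ⟨E⟩²)/(kT)² = (0.0090676 − 0.0031464)/0.0091487 = 0.647.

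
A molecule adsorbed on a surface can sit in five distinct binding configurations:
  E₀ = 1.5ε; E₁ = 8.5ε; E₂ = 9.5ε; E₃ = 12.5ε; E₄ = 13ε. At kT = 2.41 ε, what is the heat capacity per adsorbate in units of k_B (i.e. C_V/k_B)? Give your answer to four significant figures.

1.035

Eᵢ/kT = 0.622407, 3.52697, 3.94191, 5.18672, 5.39419.
Z = Σ e^(−Eᵢ/kT) = e^(−0.622407) + e^(−3.52697) + e^(−3.94191) + e^(−5.18672) + e^(−5.39419) = 0.536651 + 0.0293938 + 0.0194111 + 0.00559031 + 0.00454290 = 0.595589.
⟨E⟩ = 2.29716 ε, ⟨E²⟩ = 11.2901 ε².
C_V/k_B = (⟨E²⟩ − ⟨E⟩²)/(kT)² = (11.2901 − 5.27694)/5.80810 = 1.035.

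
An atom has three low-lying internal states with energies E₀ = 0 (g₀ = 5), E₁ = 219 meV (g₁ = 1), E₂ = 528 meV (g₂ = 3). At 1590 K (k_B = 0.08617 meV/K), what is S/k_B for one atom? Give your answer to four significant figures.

1.769

k_BT = 0.08617 × 1590 K = 137.010 meV.
Eᵢ/kT = 0, 1.59842, 3.85373.
Z = Σ gᵢe^(−Eᵢ/kT) = 5·e^(−0) + 1·e^(−1.59842) + 3·e^(−3.85373) = 5.00000 + 0.202216 + 0.0636015 = 5.26582.
⟨E⟩ = Σ EᵢPᵢ = 14.7872 meV.
S/k_B = ln Z + ⟨E⟩/kT = ln(5.26582) + 14.7872/137.010 = 1.66124 + 0.107928 = 1.769.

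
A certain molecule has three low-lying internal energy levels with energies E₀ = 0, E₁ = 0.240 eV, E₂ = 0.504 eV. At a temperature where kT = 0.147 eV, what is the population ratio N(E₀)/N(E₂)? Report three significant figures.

n₀/n₂ = exp[−(E₀−E₂)/kT] = exp(−(-0.504 eV)/(0.147 eV)) = exp(3.4286) = 30.8.

30.8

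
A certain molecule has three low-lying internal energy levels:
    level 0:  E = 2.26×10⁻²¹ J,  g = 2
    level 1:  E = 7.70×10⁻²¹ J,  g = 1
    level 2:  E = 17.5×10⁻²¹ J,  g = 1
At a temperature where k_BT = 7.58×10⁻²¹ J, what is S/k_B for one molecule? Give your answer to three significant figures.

Eᵢ/kT = 0.29815, 1.0158, 2.3087.
Z = Σ gᵢe^(−Eᵢ/kT) = 2·e^(−0.29815) + 1·e^(−1.0158) + 1·e^(−2.3087) = 1.4844 + 0.36211 + 0.099390 = 1.9459.
⟨E⟩ = Σ EᵢPᵢ = 4.0507 ×10⁻²¹ J.
S/k_B = ln Z + ⟨E⟩/kT = ln(1.9459) + 4.0507/7.58 = 0.66572 + 0.53439 = 1.20.

1.20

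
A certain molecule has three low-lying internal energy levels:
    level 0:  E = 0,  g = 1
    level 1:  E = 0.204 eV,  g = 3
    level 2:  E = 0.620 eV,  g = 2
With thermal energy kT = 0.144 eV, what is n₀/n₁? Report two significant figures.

n₀/n₁ = (g₀/g₁) exp[−(E₀−E₁)/kT] = (1/3) × exp(−(-0.204 eV)/(0.144 eV)) = (1/3) × exp(1.417) = 1.4.

1.4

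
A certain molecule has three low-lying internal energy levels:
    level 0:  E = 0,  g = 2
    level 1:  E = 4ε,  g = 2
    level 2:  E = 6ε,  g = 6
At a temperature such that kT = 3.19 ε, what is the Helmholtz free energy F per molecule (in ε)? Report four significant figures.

-3.983 ε

Eᵢ/kT = 0, 1.25392, 1.88088.
Z = Σ gᵢe^(−Eᵢ/kT) = 2·e^(−0) + 2·e^(−1.25392) + 6·e^(−1.88088) = 2.00000 + 0.570768 + 0.914735 = 3.48550.
F = −kT ln Z = −3.19 × ln(3.48550) = −3.19 × 1.24861 = -3.983 ε.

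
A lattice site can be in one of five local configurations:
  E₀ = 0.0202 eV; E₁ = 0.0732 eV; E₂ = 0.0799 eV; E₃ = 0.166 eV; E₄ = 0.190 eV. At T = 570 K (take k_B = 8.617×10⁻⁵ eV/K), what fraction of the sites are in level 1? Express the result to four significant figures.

k_BT = 8.617×10⁻⁵ × 570 K = 0.0491169 eV.
Eᵢ/kT = 0.411264, 1.49032, 1.62673, 3.37969, 3.86832.
Z = Σ e^(−Eᵢ/kT) = e^(−0.411264) + e^(−1.49032) + e^(−1.62673) + e^(−3.37969) + e^(−3.86832) = 0.662812 + 0.225301 + 0.196571 + 0.0340580 + 0.0208934 = 1.13964.
P₁ = e^(−E₁/kT) / Z = 0.225301/1.13964 = 0.1977.

0.1977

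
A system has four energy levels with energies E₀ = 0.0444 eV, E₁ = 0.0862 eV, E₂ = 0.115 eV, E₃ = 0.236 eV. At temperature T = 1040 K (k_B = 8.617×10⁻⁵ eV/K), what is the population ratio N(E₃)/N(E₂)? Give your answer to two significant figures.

k_BT = 8.617×10⁻⁵ × 1040 K = 0.08962 eV.
n₃/n₂ = exp[−(E₃−E₂)/kT] = exp(−(0.121 eV)/(0.08962 eV)) = exp(-1.350) = 0.26.

0.26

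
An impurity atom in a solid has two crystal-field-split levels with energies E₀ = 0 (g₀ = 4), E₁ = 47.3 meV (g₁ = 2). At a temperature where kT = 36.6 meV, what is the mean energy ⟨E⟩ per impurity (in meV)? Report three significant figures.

5.71 meV

Eᵢ/kT = 0, 1.2923.
Z = Σ gᵢe^(−Eᵢ/kT) = 4·e^(−0) + 2·e^(−1.2923) = 4.0000 + 0.54928 = 4.5493.
⟨E⟩ = Σ Eᵢ gᵢe^(−Eᵢ/kT) / Z = (0·4.0000 + 47.3·0.54928) / 4.5493 = 5.71 meV.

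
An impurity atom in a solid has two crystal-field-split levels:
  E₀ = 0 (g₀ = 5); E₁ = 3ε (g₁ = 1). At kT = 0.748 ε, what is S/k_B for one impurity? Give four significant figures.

1.628

Eᵢ/kT = 0, 4.01070.
Z = Σ gᵢe^(−Eᵢ/kT) = 5·e^(−0) + 1·e^(−4.01070) = 5.00000 + 0.0181207 = 5.01812.
⟨E⟩ = Σ EᵢPᵢ = 0.0108332 ε.
S/k_B = ln Z + ⟨E⟩/kT = ln(5.01812) + 0.0108332/0.748 = 1.61306 + 0.0144829 = 1.628.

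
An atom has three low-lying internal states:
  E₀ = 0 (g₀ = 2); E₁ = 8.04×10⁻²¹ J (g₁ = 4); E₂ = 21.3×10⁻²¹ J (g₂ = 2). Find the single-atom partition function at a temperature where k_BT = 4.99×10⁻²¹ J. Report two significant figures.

Z = 2.8

Eᵢ/kT = 0, 1.611, 4.269.
Z = Σ gᵢe^(−Eᵢ/kT) = 2·e^(−0) + 4·e^(−1.611) + 2·e^(−4.269) = 2.000 + 0.7988 + 0.02799 = 2.827.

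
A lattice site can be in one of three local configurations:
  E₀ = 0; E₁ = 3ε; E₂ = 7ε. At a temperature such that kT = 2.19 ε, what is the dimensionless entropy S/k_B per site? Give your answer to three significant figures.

Eᵢ/kT = 0, 1.3699, 3.1963.
Z = Σ e^(−Eᵢ/kT) = e^(−0) + e^(−1.3699) + e^(−3.1963) = 1.0000 + 0.25413 + 0.040913 = 1.2950.
⟨E⟩ = Σ EᵢPᵢ = 0.80987 ε.
S/k_B = ln Z + ⟨E⟩/kT = ln(1.2950) + 0.80987/2.19 = 0.25851 + 0.36980 = 0.628.

0.628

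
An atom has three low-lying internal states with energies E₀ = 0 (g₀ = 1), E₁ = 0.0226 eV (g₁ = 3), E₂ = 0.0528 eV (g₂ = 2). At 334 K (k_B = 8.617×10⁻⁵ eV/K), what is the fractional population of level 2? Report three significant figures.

k_BT = 8.617×10⁻⁵ × 334 K = 0.028781 eV.
Eᵢ/kT = 0, 0.78524, 1.8345.
Z = Σ gᵢe^(−Eᵢ/kT) = 1·e^(−0) + 3·e^(−0.78524) + 2·e^(−1.8345) = 1.0000 + 1.3680 + 0.31939 = 2.6874.
P₂ = g₂ e^(−E₂/kT) / Z = 0.31939/2.6874 = 0.119.

0.119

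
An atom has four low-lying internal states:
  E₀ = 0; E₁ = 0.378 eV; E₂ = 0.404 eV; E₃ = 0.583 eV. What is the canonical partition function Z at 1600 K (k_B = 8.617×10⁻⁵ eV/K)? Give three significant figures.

k_BT = 8.617×10⁻⁵ × 1600 K = 0.13787 eV.
Eᵢ/kT = 0, 2.7417, 2.9303, 4.2286.
Z = Σ e^(−Eᵢ/kT) = e^(−0) + e^(−2.7417) + e^(−2.9303) + e^(−4.2286) = 1.0000 + 0.064461 + 0.053381 + 0.014573 = 1.1324.

Z = 1.13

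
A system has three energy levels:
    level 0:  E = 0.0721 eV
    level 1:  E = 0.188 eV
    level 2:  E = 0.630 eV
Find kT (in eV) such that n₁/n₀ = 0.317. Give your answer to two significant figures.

n₁/n₀ = exp[−(E₁−E₀)/kT] = 0.317.
⇒ (E₁−E₀)/kT = ln(1/0.317) = ln(3.155) = 1.149.
kT = 0.1159 eV / 1.149 = 0.10 eV.

0.10 eV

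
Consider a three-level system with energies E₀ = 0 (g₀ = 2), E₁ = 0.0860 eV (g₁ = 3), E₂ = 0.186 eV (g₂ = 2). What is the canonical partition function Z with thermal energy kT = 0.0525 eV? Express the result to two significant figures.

Eᵢ/kT = 0, 1.638, 3.543.
Z = Σ gᵢe^(−Eᵢ/kT) = 2·e^(−0) + 3·e^(−1.638) + 2·e^(−3.543) = 2.000 + 0.5831 + 0.05785 = 2.641.

Z = 2.6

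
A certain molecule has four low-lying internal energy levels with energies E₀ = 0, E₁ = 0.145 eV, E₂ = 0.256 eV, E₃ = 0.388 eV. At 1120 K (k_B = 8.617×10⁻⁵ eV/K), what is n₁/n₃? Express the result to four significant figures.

12.40

k_BT = 8.617×10⁻⁵ × 1120 K = 0.0965104 eV.
n₁/n₃ = exp[−(E₁−E₃)/kT] = exp(−(-0.243 eV)/(0.0965104 eV)) = exp(2.51786) = 12.40.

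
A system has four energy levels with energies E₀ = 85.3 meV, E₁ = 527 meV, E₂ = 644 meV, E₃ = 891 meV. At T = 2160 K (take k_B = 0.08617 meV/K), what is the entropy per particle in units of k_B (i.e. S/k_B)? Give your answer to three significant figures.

0.515

k_BT = 0.08617 × 2160 K = 186.13 meV.
Eᵢ/kT = 0.45828, 2.8314, 3.4599, 4.7870.
Z = Σ e^(−Eᵢ/kT) = e^(−0.45828) + e^(−2.8314) + e^(−3.4599) + e^(−4.7870) = 0.63237 + 0.058930 + 0.031433 + 0.0083374 = 0.73107.
⟨E⟩ = Σ EᵢPᵢ = 154.11 meV.
S/k_B = ln Z + ⟨E⟩/kT = ln(0.73107) + 154.11/186.13 = -0.31325 + 0.82797 = 0.515.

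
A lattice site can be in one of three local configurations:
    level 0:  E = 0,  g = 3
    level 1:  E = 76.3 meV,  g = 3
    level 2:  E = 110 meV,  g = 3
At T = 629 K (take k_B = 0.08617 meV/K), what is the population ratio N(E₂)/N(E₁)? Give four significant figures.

k_BT = 0.08617 × 629 K = 54.2009 meV.
n₂/n₁ = (g₂/g₁) exp[−(E₂−E₁)/kT] = (3/3) × exp(−(33.7 meV)/(54.2009 meV)) = (3/3) × exp(-0.621761) = 0.5370.

0.5370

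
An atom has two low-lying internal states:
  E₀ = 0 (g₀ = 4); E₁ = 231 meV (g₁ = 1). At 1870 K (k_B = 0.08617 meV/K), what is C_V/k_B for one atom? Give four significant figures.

0.1091

k_BT = 0.08617 × 1870 K = 161.138 meV.
Eᵢ/kT = 0, 1.43355.
Z = Σ gᵢe^(−Eᵢ/kT) = 4·e^(−0) + 1·e^(−1.43355) = 4.00000 + 0.238461 = 4.23846.
⟨E⟩ = 12.9963 meV, ⟨E²⟩ = 3002.16 meV².
C_V/k_B = (⟨E²⟩ − ⟨E⟩²)/(kT)² = (3002.16 − 168.904)/25965.5 = 0.1091.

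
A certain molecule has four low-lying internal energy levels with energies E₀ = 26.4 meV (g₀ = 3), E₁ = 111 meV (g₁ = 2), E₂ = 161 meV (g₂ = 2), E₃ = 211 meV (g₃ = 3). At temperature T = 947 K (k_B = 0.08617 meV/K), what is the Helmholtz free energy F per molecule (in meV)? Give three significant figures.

k_BT = 0.08617 × 947 K = 81.603 meV.
Eᵢ/kT = 0.32352, 1.3602, 1.9730, 2.5857.
Z = Σ gᵢe^(−Eᵢ/kT) = 3·e^(−0.32352) + 2·e^(−1.3602) + 2·e^(−1.9730) + 3·e^(−2.5857) = 2.1708 + 0.51322 + 0.27808 + 0.22603 = 3.1881.
F = −kT ln Z = −81.603 × ln(3.1881) = −81.603 × 1.1594 = -94.6 meV.

-94.6 meV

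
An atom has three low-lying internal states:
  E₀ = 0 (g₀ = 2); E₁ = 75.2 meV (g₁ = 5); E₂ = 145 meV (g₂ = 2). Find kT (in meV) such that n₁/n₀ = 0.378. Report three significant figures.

n₁/n₀ = (g₁/g₀) exp[−(E₁−E₀)/kT] = 0.378.
⇒ (E₁−E₀)/kT = ln((5/2)/0.378) = ln(6.6138) = 1.8892.
kT = 75.2 meV / 1.8892 = 39.8 meV.

39.8 meV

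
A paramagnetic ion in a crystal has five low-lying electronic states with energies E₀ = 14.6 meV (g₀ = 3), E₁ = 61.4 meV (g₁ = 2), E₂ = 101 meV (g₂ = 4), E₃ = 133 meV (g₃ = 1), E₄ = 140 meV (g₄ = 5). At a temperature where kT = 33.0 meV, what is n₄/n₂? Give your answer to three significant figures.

0.383

n₄/n₂ = (g₄/g₂) exp[−(E₄−E₂)/kT] = (5/4) × exp(−(39 meV)/(33.0 meV)) = (5/4) × exp(-1.1818) = 0.383.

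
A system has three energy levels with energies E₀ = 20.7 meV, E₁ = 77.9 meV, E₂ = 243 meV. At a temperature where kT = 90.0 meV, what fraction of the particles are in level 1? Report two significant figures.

0.33

Eᵢ/kT = 0.2300, 0.8656, 2.700.
Z = Σ e^(−Eᵢ/kT) = e^(−0.2300) + e^(−0.8656) + e^(−2.700) = 0.7945 + 0.4208 + 0.06721 = 1.283.
P₁ = e^(−E₁/kT) / Z = 0.4208/1.283 = 0.33.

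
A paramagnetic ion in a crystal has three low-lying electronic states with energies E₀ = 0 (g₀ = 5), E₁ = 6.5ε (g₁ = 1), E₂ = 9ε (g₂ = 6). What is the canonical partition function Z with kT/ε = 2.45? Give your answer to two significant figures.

Eᵢ/kT = 0, 2.653, 3.673.
Z = Σ gᵢe^(−Eᵢ/kT) = 5·e^(−0) + 1·e^(−2.653) + 6·e^(−3.673) = 5.000 + 0.07044 + 0.1524 = 5.223.

Z = 5.2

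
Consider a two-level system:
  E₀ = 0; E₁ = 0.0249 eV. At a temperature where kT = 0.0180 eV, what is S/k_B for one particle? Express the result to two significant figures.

0.50

Eᵢ/kT = 0, 1.383.
Z = Σ e^(−Eᵢ/kT) = e^(−0) + e^(−1.383) = 1.000 + 0.2508 = 1.251.
⟨E⟩ = Σ EᵢPᵢ = 0.004992 eV.
S/k_B = ln Z + ⟨E⟩/kT = ln(1.251) + 0.004992/0.0180 = 0.2239 + 0.2773 = 0.50.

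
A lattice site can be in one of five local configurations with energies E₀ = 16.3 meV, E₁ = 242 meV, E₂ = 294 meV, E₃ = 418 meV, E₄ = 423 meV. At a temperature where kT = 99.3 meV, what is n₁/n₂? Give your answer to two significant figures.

n₁/n₂ = exp[−(E₁−E₂)/kT] = exp(−(-52 meV)/(99.3 meV)) = exp(0.5237) = 1.7.

1.7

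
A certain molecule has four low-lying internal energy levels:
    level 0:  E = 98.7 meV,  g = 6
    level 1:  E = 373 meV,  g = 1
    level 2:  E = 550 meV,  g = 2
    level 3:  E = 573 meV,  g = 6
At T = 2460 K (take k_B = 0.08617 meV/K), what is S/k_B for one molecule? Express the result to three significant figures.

k_BT = 0.08617 × 2460 K = 211.98 meV.
Eᵢ/kT = 0.46561, 1.7596, 2.5946, 2.7031.
Z = Σ gᵢe^(−Eᵢ/kT) = 6·e^(−0.46561) + 1·e^(−1.7596) + 2·e^(−2.5946) + 6·e^(−2.7031) = 3.7665 + 0.17211 + 0.14935 + 0.40198 = 4.4899.
⟨E⟩ = Σ EᵢPᵢ = 166.69 meV.
S/k_B = ln Z + ⟨E⟩/kT = ln(4.4899) + 166.69/211.98 = 1.5018 + 0.78635 = 2.29.

2.29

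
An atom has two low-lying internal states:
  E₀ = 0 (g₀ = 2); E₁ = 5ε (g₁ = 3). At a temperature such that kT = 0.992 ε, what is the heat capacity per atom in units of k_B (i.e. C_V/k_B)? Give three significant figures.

0.242

Eᵢ/kT = 0, 5.0403.
Z = Σ gᵢe^(−Eᵢ/kT) = 2·e^(−0) + 3·e^(−5.0403) = 2.0000 + 0.019415 = 2.0194.
⟨E⟩ = 0.048071 ε, ⟨E²⟩ = 0.24036 ε².
C_V/k_B = (⟨E²⟩ − ⟨E⟩²)/(kT)² = (0.24036 − 0.0023108)/0.98406 = 0.242.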